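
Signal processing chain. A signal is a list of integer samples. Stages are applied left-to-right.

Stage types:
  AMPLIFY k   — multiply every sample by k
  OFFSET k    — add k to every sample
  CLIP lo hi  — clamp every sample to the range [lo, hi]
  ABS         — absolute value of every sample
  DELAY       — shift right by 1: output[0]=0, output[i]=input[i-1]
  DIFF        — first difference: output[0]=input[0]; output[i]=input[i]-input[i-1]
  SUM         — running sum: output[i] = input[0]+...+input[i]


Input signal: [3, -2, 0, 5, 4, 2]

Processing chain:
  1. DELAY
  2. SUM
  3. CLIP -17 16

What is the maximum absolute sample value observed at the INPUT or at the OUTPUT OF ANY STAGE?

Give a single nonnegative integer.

Answer: 10

Derivation:
Input: [3, -2, 0, 5, 4, 2] (max |s|=5)
Stage 1 (DELAY): [0, 3, -2, 0, 5, 4] = [0, 3, -2, 0, 5, 4] -> [0, 3, -2, 0, 5, 4] (max |s|=5)
Stage 2 (SUM): sum[0..0]=0, sum[0..1]=3, sum[0..2]=1, sum[0..3]=1, sum[0..4]=6, sum[0..5]=10 -> [0, 3, 1, 1, 6, 10] (max |s|=10)
Stage 3 (CLIP -17 16): clip(0,-17,16)=0, clip(3,-17,16)=3, clip(1,-17,16)=1, clip(1,-17,16)=1, clip(6,-17,16)=6, clip(10,-17,16)=10 -> [0, 3, 1, 1, 6, 10] (max |s|=10)
Overall max amplitude: 10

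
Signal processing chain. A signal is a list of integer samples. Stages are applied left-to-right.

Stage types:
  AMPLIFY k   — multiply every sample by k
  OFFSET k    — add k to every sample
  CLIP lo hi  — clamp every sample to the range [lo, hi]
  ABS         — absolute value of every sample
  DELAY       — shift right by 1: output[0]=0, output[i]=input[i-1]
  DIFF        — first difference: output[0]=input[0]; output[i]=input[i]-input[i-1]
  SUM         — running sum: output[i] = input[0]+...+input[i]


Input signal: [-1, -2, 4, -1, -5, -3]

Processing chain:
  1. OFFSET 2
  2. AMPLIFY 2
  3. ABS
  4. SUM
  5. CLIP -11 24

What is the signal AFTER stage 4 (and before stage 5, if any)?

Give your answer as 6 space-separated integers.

Input: [-1, -2, 4, -1, -5, -3]
Stage 1 (OFFSET 2): -1+2=1, -2+2=0, 4+2=6, -1+2=1, -5+2=-3, -3+2=-1 -> [1, 0, 6, 1, -3, -1]
Stage 2 (AMPLIFY 2): 1*2=2, 0*2=0, 6*2=12, 1*2=2, -3*2=-6, -1*2=-2 -> [2, 0, 12, 2, -6, -2]
Stage 3 (ABS): |2|=2, |0|=0, |12|=12, |2|=2, |-6|=6, |-2|=2 -> [2, 0, 12, 2, 6, 2]
Stage 4 (SUM): sum[0..0]=2, sum[0..1]=2, sum[0..2]=14, sum[0..3]=16, sum[0..4]=22, sum[0..5]=24 -> [2, 2, 14, 16, 22, 24]

Answer: 2 2 14 16 22 24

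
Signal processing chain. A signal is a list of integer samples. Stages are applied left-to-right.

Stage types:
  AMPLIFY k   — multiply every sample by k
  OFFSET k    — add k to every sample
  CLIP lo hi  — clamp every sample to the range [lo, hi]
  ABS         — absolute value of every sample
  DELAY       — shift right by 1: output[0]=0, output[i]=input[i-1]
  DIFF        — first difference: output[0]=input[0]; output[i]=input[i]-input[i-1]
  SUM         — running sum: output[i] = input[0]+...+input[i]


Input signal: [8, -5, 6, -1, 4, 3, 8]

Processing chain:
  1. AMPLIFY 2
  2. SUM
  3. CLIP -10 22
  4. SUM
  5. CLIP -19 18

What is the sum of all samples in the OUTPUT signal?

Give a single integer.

Input: [8, -5, 6, -1, 4, 3, 8]
Stage 1 (AMPLIFY 2): 8*2=16, -5*2=-10, 6*2=12, -1*2=-2, 4*2=8, 3*2=6, 8*2=16 -> [16, -10, 12, -2, 8, 6, 16]
Stage 2 (SUM): sum[0..0]=16, sum[0..1]=6, sum[0..2]=18, sum[0..3]=16, sum[0..4]=24, sum[0..5]=30, sum[0..6]=46 -> [16, 6, 18, 16, 24, 30, 46]
Stage 3 (CLIP -10 22): clip(16,-10,22)=16, clip(6,-10,22)=6, clip(18,-10,22)=18, clip(16,-10,22)=16, clip(24,-10,22)=22, clip(30,-10,22)=22, clip(46,-10,22)=22 -> [16, 6, 18, 16, 22, 22, 22]
Stage 4 (SUM): sum[0..0]=16, sum[0..1]=22, sum[0..2]=40, sum[0..3]=56, sum[0..4]=78, sum[0..5]=100, sum[0..6]=122 -> [16, 22, 40, 56, 78, 100, 122]
Stage 5 (CLIP -19 18): clip(16,-19,18)=16, clip(22,-19,18)=18, clip(40,-19,18)=18, clip(56,-19,18)=18, clip(78,-19,18)=18, clip(100,-19,18)=18, clip(122,-19,18)=18 -> [16, 18, 18, 18, 18, 18, 18]
Output sum: 124

Answer: 124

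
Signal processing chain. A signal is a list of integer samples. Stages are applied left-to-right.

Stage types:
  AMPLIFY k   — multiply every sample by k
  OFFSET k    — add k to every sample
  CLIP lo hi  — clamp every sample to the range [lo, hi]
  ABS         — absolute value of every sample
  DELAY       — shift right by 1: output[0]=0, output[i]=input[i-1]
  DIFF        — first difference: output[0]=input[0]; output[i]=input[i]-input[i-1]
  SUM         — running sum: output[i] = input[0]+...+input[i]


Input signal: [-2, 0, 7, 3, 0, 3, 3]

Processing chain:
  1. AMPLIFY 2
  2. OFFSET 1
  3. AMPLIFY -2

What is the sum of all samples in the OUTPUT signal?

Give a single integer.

Answer: -70

Derivation:
Input: [-2, 0, 7, 3, 0, 3, 3]
Stage 1 (AMPLIFY 2): -2*2=-4, 0*2=0, 7*2=14, 3*2=6, 0*2=0, 3*2=6, 3*2=6 -> [-4, 0, 14, 6, 0, 6, 6]
Stage 2 (OFFSET 1): -4+1=-3, 0+1=1, 14+1=15, 6+1=7, 0+1=1, 6+1=7, 6+1=7 -> [-3, 1, 15, 7, 1, 7, 7]
Stage 3 (AMPLIFY -2): -3*-2=6, 1*-2=-2, 15*-2=-30, 7*-2=-14, 1*-2=-2, 7*-2=-14, 7*-2=-14 -> [6, -2, -30, -14, -2, -14, -14]
Output sum: -70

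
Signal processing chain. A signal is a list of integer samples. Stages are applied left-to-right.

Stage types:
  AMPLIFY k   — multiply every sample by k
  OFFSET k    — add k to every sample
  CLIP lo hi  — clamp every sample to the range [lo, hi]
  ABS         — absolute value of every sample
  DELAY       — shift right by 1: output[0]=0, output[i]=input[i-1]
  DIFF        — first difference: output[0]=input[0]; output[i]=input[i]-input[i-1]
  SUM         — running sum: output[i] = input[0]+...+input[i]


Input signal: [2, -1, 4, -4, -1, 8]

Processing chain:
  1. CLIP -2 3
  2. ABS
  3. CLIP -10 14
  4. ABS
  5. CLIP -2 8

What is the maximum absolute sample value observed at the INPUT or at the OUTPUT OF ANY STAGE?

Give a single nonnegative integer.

Input: [2, -1, 4, -4, -1, 8] (max |s|=8)
Stage 1 (CLIP -2 3): clip(2,-2,3)=2, clip(-1,-2,3)=-1, clip(4,-2,3)=3, clip(-4,-2,3)=-2, clip(-1,-2,3)=-1, clip(8,-2,3)=3 -> [2, -1, 3, -2, -1, 3] (max |s|=3)
Stage 2 (ABS): |2|=2, |-1|=1, |3|=3, |-2|=2, |-1|=1, |3|=3 -> [2, 1, 3, 2, 1, 3] (max |s|=3)
Stage 3 (CLIP -10 14): clip(2,-10,14)=2, clip(1,-10,14)=1, clip(3,-10,14)=3, clip(2,-10,14)=2, clip(1,-10,14)=1, clip(3,-10,14)=3 -> [2, 1, 3, 2, 1, 3] (max |s|=3)
Stage 4 (ABS): |2|=2, |1|=1, |3|=3, |2|=2, |1|=1, |3|=3 -> [2, 1, 3, 2, 1, 3] (max |s|=3)
Stage 5 (CLIP -2 8): clip(2,-2,8)=2, clip(1,-2,8)=1, clip(3,-2,8)=3, clip(2,-2,8)=2, clip(1,-2,8)=1, clip(3,-2,8)=3 -> [2, 1, 3, 2, 1, 3] (max |s|=3)
Overall max amplitude: 8

Answer: 8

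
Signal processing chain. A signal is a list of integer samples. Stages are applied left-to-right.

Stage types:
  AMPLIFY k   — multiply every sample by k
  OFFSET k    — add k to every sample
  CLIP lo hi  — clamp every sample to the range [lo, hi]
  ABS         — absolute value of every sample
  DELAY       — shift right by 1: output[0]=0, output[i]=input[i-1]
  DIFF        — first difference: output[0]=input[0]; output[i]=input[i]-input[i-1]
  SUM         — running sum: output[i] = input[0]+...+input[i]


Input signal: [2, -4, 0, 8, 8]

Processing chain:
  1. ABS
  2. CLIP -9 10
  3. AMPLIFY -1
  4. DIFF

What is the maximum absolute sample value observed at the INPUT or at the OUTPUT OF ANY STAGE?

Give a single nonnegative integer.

Answer: 8

Derivation:
Input: [2, -4, 0, 8, 8] (max |s|=8)
Stage 1 (ABS): |2|=2, |-4|=4, |0|=0, |8|=8, |8|=8 -> [2, 4, 0, 8, 8] (max |s|=8)
Stage 2 (CLIP -9 10): clip(2,-9,10)=2, clip(4,-9,10)=4, clip(0,-9,10)=0, clip(8,-9,10)=8, clip(8,-9,10)=8 -> [2, 4, 0, 8, 8] (max |s|=8)
Stage 3 (AMPLIFY -1): 2*-1=-2, 4*-1=-4, 0*-1=0, 8*-1=-8, 8*-1=-8 -> [-2, -4, 0, -8, -8] (max |s|=8)
Stage 4 (DIFF): s[0]=-2, -4--2=-2, 0--4=4, -8-0=-8, -8--8=0 -> [-2, -2, 4, -8, 0] (max |s|=8)
Overall max amplitude: 8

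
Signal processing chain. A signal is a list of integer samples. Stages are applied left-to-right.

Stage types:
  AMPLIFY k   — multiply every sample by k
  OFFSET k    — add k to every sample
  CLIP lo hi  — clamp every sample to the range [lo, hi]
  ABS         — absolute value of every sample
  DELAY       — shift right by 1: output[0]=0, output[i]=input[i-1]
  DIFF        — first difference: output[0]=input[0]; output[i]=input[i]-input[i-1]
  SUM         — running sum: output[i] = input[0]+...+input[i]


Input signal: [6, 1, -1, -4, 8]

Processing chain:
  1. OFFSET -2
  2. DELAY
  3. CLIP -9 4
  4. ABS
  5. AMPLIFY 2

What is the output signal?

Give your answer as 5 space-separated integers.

Answer: 0 8 2 6 12

Derivation:
Input: [6, 1, -1, -4, 8]
Stage 1 (OFFSET -2): 6+-2=4, 1+-2=-1, -1+-2=-3, -4+-2=-6, 8+-2=6 -> [4, -1, -3, -6, 6]
Stage 2 (DELAY): [0, 4, -1, -3, -6] = [0, 4, -1, -3, -6] -> [0, 4, -1, -3, -6]
Stage 3 (CLIP -9 4): clip(0,-9,4)=0, clip(4,-9,4)=4, clip(-1,-9,4)=-1, clip(-3,-9,4)=-3, clip(-6,-9,4)=-6 -> [0, 4, -1, -3, -6]
Stage 4 (ABS): |0|=0, |4|=4, |-1|=1, |-3|=3, |-6|=6 -> [0, 4, 1, 3, 6]
Stage 5 (AMPLIFY 2): 0*2=0, 4*2=8, 1*2=2, 3*2=6, 6*2=12 -> [0, 8, 2, 6, 12]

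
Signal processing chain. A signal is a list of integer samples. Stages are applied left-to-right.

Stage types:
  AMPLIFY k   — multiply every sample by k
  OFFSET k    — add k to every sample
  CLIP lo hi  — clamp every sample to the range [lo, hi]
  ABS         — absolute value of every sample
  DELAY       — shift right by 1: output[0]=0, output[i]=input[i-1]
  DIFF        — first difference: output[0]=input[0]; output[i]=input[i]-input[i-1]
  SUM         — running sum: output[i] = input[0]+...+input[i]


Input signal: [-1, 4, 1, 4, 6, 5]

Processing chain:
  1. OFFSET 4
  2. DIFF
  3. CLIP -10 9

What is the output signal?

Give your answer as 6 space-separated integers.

Input: [-1, 4, 1, 4, 6, 5]
Stage 1 (OFFSET 4): -1+4=3, 4+4=8, 1+4=5, 4+4=8, 6+4=10, 5+4=9 -> [3, 8, 5, 8, 10, 9]
Stage 2 (DIFF): s[0]=3, 8-3=5, 5-8=-3, 8-5=3, 10-8=2, 9-10=-1 -> [3, 5, -3, 3, 2, -1]
Stage 3 (CLIP -10 9): clip(3,-10,9)=3, clip(5,-10,9)=5, clip(-3,-10,9)=-3, clip(3,-10,9)=3, clip(2,-10,9)=2, clip(-1,-10,9)=-1 -> [3, 5, -3, 3, 2, -1]

Answer: 3 5 -3 3 2 -1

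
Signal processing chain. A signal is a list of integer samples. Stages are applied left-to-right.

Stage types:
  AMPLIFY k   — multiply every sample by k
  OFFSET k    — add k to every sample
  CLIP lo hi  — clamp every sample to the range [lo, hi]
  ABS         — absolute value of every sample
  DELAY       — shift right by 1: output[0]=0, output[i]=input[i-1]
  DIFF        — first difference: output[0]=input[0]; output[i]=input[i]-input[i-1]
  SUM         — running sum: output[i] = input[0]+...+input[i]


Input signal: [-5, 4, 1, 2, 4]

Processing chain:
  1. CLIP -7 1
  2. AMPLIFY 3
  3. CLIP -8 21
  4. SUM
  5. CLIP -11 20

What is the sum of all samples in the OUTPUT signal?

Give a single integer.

Answer: -10

Derivation:
Input: [-5, 4, 1, 2, 4]
Stage 1 (CLIP -7 1): clip(-5,-7,1)=-5, clip(4,-7,1)=1, clip(1,-7,1)=1, clip(2,-7,1)=1, clip(4,-7,1)=1 -> [-5, 1, 1, 1, 1]
Stage 2 (AMPLIFY 3): -5*3=-15, 1*3=3, 1*3=3, 1*3=3, 1*3=3 -> [-15, 3, 3, 3, 3]
Stage 3 (CLIP -8 21): clip(-15,-8,21)=-8, clip(3,-8,21)=3, clip(3,-8,21)=3, clip(3,-8,21)=3, clip(3,-8,21)=3 -> [-8, 3, 3, 3, 3]
Stage 4 (SUM): sum[0..0]=-8, sum[0..1]=-5, sum[0..2]=-2, sum[0..3]=1, sum[0..4]=4 -> [-8, -5, -2, 1, 4]
Stage 5 (CLIP -11 20): clip(-8,-11,20)=-8, clip(-5,-11,20)=-5, clip(-2,-11,20)=-2, clip(1,-11,20)=1, clip(4,-11,20)=4 -> [-8, -5, -2, 1, 4]
Output sum: -10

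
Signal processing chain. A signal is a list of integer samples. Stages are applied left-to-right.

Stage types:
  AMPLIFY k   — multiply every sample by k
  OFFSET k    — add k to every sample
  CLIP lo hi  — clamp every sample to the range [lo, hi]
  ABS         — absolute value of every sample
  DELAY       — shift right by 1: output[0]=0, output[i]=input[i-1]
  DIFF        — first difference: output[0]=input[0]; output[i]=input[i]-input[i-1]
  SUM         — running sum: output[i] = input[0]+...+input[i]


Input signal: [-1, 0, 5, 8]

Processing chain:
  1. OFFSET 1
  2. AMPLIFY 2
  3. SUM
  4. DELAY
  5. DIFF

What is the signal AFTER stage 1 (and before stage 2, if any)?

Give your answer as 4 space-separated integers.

Answer: 0 1 6 9

Derivation:
Input: [-1, 0, 5, 8]
Stage 1 (OFFSET 1): -1+1=0, 0+1=1, 5+1=6, 8+1=9 -> [0, 1, 6, 9]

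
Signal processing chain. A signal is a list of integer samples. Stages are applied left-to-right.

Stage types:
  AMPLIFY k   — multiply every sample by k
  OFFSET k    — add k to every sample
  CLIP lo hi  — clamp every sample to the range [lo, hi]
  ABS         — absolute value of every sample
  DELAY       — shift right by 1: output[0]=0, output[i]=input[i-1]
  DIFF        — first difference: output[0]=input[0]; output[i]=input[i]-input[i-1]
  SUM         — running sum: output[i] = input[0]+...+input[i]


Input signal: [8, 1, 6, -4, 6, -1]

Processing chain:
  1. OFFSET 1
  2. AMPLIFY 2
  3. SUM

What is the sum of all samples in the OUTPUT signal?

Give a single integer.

Answer: 194

Derivation:
Input: [8, 1, 6, -4, 6, -1]
Stage 1 (OFFSET 1): 8+1=9, 1+1=2, 6+1=7, -4+1=-3, 6+1=7, -1+1=0 -> [9, 2, 7, -3, 7, 0]
Stage 2 (AMPLIFY 2): 9*2=18, 2*2=4, 7*2=14, -3*2=-6, 7*2=14, 0*2=0 -> [18, 4, 14, -6, 14, 0]
Stage 3 (SUM): sum[0..0]=18, sum[0..1]=22, sum[0..2]=36, sum[0..3]=30, sum[0..4]=44, sum[0..5]=44 -> [18, 22, 36, 30, 44, 44]
Output sum: 194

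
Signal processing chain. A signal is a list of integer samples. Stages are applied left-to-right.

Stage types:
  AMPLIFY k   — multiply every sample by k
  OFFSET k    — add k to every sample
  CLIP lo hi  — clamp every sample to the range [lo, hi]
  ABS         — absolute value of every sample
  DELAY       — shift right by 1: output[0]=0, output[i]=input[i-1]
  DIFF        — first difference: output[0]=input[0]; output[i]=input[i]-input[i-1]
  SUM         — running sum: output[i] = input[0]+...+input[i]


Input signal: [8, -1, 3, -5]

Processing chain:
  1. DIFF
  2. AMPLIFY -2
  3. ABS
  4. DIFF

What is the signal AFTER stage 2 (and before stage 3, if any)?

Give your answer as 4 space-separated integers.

Input: [8, -1, 3, -5]
Stage 1 (DIFF): s[0]=8, -1-8=-9, 3--1=4, -5-3=-8 -> [8, -9, 4, -8]
Stage 2 (AMPLIFY -2): 8*-2=-16, -9*-2=18, 4*-2=-8, -8*-2=16 -> [-16, 18, -8, 16]

Answer: -16 18 -8 16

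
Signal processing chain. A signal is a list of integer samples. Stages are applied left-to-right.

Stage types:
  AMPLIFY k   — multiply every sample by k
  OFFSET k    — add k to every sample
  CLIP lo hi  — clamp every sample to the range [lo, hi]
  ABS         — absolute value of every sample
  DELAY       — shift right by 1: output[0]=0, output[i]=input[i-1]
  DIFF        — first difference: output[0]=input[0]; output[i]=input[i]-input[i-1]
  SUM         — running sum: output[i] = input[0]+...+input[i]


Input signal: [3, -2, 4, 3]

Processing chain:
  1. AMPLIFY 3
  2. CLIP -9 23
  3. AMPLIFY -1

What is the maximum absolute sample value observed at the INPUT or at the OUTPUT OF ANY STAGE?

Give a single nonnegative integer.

Input: [3, -2, 4, 3] (max |s|=4)
Stage 1 (AMPLIFY 3): 3*3=9, -2*3=-6, 4*3=12, 3*3=9 -> [9, -6, 12, 9] (max |s|=12)
Stage 2 (CLIP -9 23): clip(9,-9,23)=9, clip(-6,-9,23)=-6, clip(12,-9,23)=12, clip(9,-9,23)=9 -> [9, -6, 12, 9] (max |s|=12)
Stage 3 (AMPLIFY -1): 9*-1=-9, -6*-1=6, 12*-1=-12, 9*-1=-9 -> [-9, 6, -12, -9] (max |s|=12)
Overall max amplitude: 12

Answer: 12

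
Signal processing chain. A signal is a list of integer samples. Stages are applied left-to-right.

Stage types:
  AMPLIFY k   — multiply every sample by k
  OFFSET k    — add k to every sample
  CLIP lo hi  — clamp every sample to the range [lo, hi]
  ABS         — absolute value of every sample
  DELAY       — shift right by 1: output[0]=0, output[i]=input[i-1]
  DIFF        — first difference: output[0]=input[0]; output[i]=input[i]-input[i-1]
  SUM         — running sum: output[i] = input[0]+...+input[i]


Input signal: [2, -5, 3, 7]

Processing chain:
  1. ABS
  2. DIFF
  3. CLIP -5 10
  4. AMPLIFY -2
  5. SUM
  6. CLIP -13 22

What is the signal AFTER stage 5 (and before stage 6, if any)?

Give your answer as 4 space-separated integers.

Input: [2, -5, 3, 7]
Stage 1 (ABS): |2|=2, |-5|=5, |3|=3, |7|=7 -> [2, 5, 3, 7]
Stage 2 (DIFF): s[0]=2, 5-2=3, 3-5=-2, 7-3=4 -> [2, 3, -2, 4]
Stage 3 (CLIP -5 10): clip(2,-5,10)=2, clip(3,-5,10)=3, clip(-2,-5,10)=-2, clip(4,-5,10)=4 -> [2, 3, -2, 4]
Stage 4 (AMPLIFY -2): 2*-2=-4, 3*-2=-6, -2*-2=4, 4*-2=-8 -> [-4, -6, 4, -8]
Stage 5 (SUM): sum[0..0]=-4, sum[0..1]=-10, sum[0..2]=-6, sum[0..3]=-14 -> [-4, -10, -6, -14]

Answer: -4 -10 -6 -14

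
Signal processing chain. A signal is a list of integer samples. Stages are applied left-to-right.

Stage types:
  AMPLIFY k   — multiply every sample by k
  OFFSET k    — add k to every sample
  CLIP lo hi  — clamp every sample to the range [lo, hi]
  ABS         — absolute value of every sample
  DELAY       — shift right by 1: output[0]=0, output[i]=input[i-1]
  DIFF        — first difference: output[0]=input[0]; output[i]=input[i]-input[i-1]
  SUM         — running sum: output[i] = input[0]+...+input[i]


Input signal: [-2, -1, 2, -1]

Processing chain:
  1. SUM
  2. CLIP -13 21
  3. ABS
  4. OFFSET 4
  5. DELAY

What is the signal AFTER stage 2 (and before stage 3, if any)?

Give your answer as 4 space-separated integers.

Answer: -2 -3 -1 -2

Derivation:
Input: [-2, -1, 2, -1]
Stage 1 (SUM): sum[0..0]=-2, sum[0..1]=-3, sum[0..2]=-1, sum[0..3]=-2 -> [-2, -3, -1, -2]
Stage 2 (CLIP -13 21): clip(-2,-13,21)=-2, clip(-3,-13,21)=-3, clip(-1,-13,21)=-1, clip(-2,-13,21)=-2 -> [-2, -3, -1, -2]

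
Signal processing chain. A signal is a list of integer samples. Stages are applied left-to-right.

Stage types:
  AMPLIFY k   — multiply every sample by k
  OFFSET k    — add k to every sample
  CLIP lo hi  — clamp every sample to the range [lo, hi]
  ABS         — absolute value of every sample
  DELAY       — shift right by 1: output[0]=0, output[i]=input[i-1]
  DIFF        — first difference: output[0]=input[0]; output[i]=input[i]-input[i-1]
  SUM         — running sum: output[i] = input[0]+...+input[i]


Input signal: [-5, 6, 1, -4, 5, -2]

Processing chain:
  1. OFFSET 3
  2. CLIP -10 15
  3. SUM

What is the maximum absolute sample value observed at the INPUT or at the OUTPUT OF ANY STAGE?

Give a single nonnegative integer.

Answer: 19

Derivation:
Input: [-5, 6, 1, -4, 5, -2] (max |s|=6)
Stage 1 (OFFSET 3): -5+3=-2, 6+3=9, 1+3=4, -4+3=-1, 5+3=8, -2+3=1 -> [-2, 9, 4, -1, 8, 1] (max |s|=9)
Stage 2 (CLIP -10 15): clip(-2,-10,15)=-2, clip(9,-10,15)=9, clip(4,-10,15)=4, clip(-1,-10,15)=-1, clip(8,-10,15)=8, clip(1,-10,15)=1 -> [-2, 9, 4, -1, 8, 1] (max |s|=9)
Stage 3 (SUM): sum[0..0]=-2, sum[0..1]=7, sum[0..2]=11, sum[0..3]=10, sum[0..4]=18, sum[0..5]=19 -> [-2, 7, 11, 10, 18, 19] (max |s|=19)
Overall max amplitude: 19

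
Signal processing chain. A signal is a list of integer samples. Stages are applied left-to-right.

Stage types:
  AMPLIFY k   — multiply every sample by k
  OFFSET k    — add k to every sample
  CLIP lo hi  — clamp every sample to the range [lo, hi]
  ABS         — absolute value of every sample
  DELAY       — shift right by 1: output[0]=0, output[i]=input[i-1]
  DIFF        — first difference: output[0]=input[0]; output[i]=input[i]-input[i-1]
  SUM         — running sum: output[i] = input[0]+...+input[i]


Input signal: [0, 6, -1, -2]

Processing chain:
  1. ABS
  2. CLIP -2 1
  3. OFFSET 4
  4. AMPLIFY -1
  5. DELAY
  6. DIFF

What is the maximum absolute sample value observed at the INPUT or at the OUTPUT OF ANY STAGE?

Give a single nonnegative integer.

Answer: 6

Derivation:
Input: [0, 6, -1, -2] (max |s|=6)
Stage 1 (ABS): |0|=0, |6|=6, |-1|=1, |-2|=2 -> [0, 6, 1, 2] (max |s|=6)
Stage 2 (CLIP -2 1): clip(0,-2,1)=0, clip(6,-2,1)=1, clip(1,-2,1)=1, clip(2,-2,1)=1 -> [0, 1, 1, 1] (max |s|=1)
Stage 3 (OFFSET 4): 0+4=4, 1+4=5, 1+4=5, 1+4=5 -> [4, 5, 5, 5] (max |s|=5)
Stage 4 (AMPLIFY -1): 4*-1=-4, 5*-1=-5, 5*-1=-5, 5*-1=-5 -> [-4, -5, -5, -5] (max |s|=5)
Stage 5 (DELAY): [0, -4, -5, -5] = [0, -4, -5, -5] -> [0, -4, -5, -5] (max |s|=5)
Stage 6 (DIFF): s[0]=0, -4-0=-4, -5--4=-1, -5--5=0 -> [0, -4, -1, 0] (max |s|=4)
Overall max amplitude: 6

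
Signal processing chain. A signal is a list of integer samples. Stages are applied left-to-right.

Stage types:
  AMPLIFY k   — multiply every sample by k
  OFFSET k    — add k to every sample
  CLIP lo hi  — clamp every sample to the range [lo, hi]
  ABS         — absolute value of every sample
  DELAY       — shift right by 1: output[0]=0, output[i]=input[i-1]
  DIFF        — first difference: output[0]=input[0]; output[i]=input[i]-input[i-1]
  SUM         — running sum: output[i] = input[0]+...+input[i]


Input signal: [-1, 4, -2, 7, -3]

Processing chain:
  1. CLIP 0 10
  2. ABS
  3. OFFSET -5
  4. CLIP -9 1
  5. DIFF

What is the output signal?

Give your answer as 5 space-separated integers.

Answer: -5 4 -4 6 -6

Derivation:
Input: [-1, 4, -2, 7, -3]
Stage 1 (CLIP 0 10): clip(-1,0,10)=0, clip(4,0,10)=4, clip(-2,0,10)=0, clip(7,0,10)=7, clip(-3,0,10)=0 -> [0, 4, 0, 7, 0]
Stage 2 (ABS): |0|=0, |4|=4, |0|=0, |7|=7, |0|=0 -> [0, 4, 0, 7, 0]
Stage 3 (OFFSET -5): 0+-5=-5, 4+-5=-1, 0+-5=-5, 7+-5=2, 0+-5=-5 -> [-5, -1, -5, 2, -5]
Stage 4 (CLIP -9 1): clip(-5,-9,1)=-5, clip(-1,-9,1)=-1, clip(-5,-9,1)=-5, clip(2,-9,1)=1, clip(-5,-9,1)=-5 -> [-5, -1, -5, 1, -5]
Stage 5 (DIFF): s[0]=-5, -1--5=4, -5--1=-4, 1--5=6, -5-1=-6 -> [-5, 4, -4, 6, -6]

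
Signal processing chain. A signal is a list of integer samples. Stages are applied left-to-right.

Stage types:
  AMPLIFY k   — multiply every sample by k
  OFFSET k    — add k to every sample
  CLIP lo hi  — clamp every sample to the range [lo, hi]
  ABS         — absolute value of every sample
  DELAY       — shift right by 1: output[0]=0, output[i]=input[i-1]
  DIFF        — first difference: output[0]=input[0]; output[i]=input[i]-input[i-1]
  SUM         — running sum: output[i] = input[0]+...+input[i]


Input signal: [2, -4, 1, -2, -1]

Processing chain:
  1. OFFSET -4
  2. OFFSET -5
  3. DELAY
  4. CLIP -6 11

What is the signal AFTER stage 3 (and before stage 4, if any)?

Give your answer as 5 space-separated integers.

Input: [2, -4, 1, -2, -1]
Stage 1 (OFFSET -4): 2+-4=-2, -4+-4=-8, 1+-4=-3, -2+-4=-6, -1+-4=-5 -> [-2, -8, -3, -6, -5]
Stage 2 (OFFSET -5): -2+-5=-7, -8+-5=-13, -3+-5=-8, -6+-5=-11, -5+-5=-10 -> [-7, -13, -8, -11, -10]
Stage 3 (DELAY): [0, -7, -13, -8, -11] = [0, -7, -13, -8, -11] -> [0, -7, -13, -8, -11]

Answer: 0 -7 -13 -8 -11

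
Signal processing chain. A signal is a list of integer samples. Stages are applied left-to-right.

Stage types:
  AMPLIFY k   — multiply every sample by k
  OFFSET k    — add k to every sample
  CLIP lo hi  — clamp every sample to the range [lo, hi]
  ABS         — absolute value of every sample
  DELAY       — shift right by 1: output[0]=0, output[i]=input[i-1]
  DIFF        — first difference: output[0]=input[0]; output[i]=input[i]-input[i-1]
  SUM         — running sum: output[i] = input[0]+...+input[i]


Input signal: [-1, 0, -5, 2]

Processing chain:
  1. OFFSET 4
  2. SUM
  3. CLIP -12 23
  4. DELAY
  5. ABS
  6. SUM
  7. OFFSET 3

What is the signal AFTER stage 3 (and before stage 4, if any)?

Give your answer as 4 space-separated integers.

Input: [-1, 0, -5, 2]
Stage 1 (OFFSET 4): -1+4=3, 0+4=4, -5+4=-1, 2+4=6 -> [3, 4, -1, 6]
Stage 2 (SUM): sum[0..0]=3, sum[0..1]=7, sum[0..2]=6, sum[0..3]=12 -> [3, 7, 6, 12]
Stage 3 (CLIP -12 23): clip(3,-12,23)=3, clip(7,-12,23)=7, clip(6,-12,23)=6, clip(12,-12,23)=12 -> [3, 7, 6, 12]

Answer: 3 7 6 12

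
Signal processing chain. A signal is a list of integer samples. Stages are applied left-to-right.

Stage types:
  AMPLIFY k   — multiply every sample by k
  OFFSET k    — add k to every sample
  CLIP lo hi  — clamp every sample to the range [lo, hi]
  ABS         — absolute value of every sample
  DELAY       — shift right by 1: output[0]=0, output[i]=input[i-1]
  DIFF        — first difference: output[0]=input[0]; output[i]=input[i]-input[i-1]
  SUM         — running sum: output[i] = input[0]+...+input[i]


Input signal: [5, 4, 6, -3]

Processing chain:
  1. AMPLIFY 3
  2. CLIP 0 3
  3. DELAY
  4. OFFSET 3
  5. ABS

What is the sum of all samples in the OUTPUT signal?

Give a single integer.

Answer: 21

Derivation:
Input: [5, 4, 6, -3]
Stage 1 (AMPLIFY 3): 5*3=15, 4*3=12, 6*3=18, -3*3=-9 -> [15, 12, 18, -9]
Stage 2 (CLIP 0 3): clip(15,0,3)=3, clip(12,0,3)=3, clip(18,0,3)=3, clip(-9,0,3)=0 -> [3, 3, 3, 0]
Stage 3 (DELAY): [0, 3, 3, 3] = [0, 3, 3, 3] -> [0, 3, 3, 3]
Stage 4 (OFFSET 3): 0+3=3, 3+3=6, 3+3=6, 3+3=6 -> [3, 6, 6, 6]
Stage 5 (ABS): |3|=3, |6|=6, |6|=6, |6|=6 -> [3, 6, 6, 6]
Output sum: 21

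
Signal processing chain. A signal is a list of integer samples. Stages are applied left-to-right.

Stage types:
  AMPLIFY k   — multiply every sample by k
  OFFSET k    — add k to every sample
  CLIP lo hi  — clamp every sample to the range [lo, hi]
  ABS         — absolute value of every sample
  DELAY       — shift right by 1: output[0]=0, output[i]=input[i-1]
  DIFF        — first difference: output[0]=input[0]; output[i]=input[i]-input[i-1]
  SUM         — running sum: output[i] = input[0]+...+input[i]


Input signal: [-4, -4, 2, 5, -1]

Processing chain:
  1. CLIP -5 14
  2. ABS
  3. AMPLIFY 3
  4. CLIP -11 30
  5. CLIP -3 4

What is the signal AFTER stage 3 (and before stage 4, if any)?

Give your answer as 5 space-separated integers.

Input: [-4, -4, 2, 5, -1]
Stage 1 (CLIP -5 14): clip(-4,-5,14)=-4, clip(-4,-5,14)=-4, clip(2,-5,14)=2, clip(5,-5,14)=5, clip(-1,-5,14)=-1 -> [-4, -4, 2, 5, -1]
Stage 2 (ABS): |-4|=4, |-4|=4, |2|=2, |5|=5, |-1|=1 -> [4, 4, 2, 5, 1]
Stage 3 (AMPLIFY 3): 4*3=12, 4*3=12, 2*3=6, 5*3=15, 1*3=3 -> [12, 12, 6, 15, 3]

Answer: 12 12 6 15 3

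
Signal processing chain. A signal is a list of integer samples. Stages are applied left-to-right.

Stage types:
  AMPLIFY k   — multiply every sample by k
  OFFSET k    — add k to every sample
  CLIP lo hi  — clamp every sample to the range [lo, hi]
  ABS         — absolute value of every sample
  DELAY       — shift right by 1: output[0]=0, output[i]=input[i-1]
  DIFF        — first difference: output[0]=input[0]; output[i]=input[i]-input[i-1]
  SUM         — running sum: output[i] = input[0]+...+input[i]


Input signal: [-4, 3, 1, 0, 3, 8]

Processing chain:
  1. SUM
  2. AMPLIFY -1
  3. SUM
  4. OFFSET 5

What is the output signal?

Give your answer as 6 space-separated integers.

Input: [-4, 3, 1, 0, 3, 8]
Stage 1 (SUM): sum[0..0]=-4, sum[0..1]=-1, sum[0..2]=0, sum[0..3]=0, sum[0..4]=3, sum[0..5]=11 -> [-4, -1, 0, 0, 3, 11]
Stage 2 (AMPLIFY -1): -4*-1=4, -1*-1=1, 0*-1=0, 0*-1=0, 3*-1=-3, 11*-1=-11 -> [4, 1, 0, 0, -3, -11]
Stage 3 (SUM): sum[0..0]=4, sum[0..1]=5, sum[0..2]=5, sum[0..3]=5, sum[0..4]=2, sum[0..5]=-9 -> [4, 5, 5, 5, 2, -9]
Stage 4 (OFFSET 5): 4+5=9, 5+5=10, 5+5=10, 5+5=10, 2+5=7, -9+5=-4 -> [9, 10, 10, 10, 7, -4]

Answer: 9 10 10 10 7 -4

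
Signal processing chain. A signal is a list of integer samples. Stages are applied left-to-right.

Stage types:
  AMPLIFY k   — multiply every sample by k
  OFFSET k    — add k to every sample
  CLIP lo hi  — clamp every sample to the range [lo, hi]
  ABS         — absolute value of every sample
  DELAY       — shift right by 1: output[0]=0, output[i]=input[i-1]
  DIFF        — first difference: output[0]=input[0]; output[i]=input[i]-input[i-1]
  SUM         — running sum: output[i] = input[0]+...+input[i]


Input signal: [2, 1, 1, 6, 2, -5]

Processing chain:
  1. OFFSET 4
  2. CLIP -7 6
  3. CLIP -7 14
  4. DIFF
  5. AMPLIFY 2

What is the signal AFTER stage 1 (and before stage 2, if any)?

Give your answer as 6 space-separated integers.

Input: [2, 1, 1, 6, 2, -5]
Stage 1 (OFFSET 4): 2+4=6, 1+4=5, 1+4=5, 6+4=10, 2+4=6, -5+4=-1 -> [6, 5, 5, 10, 6, -1]

Answer: 6 5 5 10 6 -1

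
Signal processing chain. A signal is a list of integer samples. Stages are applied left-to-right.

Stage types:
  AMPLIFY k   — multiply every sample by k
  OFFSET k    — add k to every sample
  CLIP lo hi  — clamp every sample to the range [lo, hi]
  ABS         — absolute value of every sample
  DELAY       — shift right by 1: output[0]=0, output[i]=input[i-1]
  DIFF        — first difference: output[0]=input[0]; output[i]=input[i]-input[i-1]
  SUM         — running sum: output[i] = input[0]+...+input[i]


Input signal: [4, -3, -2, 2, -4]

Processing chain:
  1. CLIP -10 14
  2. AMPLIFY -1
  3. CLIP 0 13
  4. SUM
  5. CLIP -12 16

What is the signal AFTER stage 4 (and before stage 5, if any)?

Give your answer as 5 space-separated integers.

Input: [4, -3, -2, 2, -4]
Stage 1 (CLIP -10 14): clip(4,-10,14)=4, clip(-3,-10,14)=-3, clip(-2,-10,14)=-2, clip(2,-10,14)=2, clip(-4,-10,14)=-4 -> [4, -3, -2, 2, -4]
Stage 2 (AMPLIFY -1): 4*-1=-4, -3*-1=3, -2*-1=2, 2*-1=-2, -4*-1=4 -> [-4, 3, 2, -2, 4]
Stage 3 (CLIP 0 13): clip(-4,0,13)=0, clip(3,0,13)=3, clip(2,0,13)=2, clip(-2,0,13)=0, clip(4,0,13)=4 -> [0, 3, 2, 0, 4]
Stage 4 (SUM): sum[0..0]=0, sum[0..1]=3, sum[0..2]=5, sum[0..3]=5, sum[0..4]=9 -> [0, 3, 5, 5, 9]

Answer: 0 3 5 5 9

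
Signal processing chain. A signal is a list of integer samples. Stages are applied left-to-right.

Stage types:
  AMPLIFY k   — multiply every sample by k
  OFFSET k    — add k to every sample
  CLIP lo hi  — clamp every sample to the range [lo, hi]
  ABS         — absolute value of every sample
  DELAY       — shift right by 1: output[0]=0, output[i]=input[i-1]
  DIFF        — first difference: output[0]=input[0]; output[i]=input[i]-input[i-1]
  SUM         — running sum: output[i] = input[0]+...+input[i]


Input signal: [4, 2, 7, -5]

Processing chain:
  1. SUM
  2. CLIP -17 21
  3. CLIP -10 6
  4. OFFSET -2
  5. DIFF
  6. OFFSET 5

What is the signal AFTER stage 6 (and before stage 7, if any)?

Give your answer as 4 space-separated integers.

Input: [4, 2, 7, -5]
Stage 1 (SUM): sum[0..0]=4, sum[0..1]=6, sum[0..2]=13, sum[0..3]=8 -> [4, 6, 13, 8]
Stage 2 (CLIP -17 21): clip(4,-17,21)=4, clip(6,-17,21)=6, clip(13,-17,21)=13, clip(8,-17,21)=8 -> [4, 6, 13, 8]
Stage 3 (CLIP -10 6): clip(4,-10,6)=4, clip(6,-10,6)=6, clip(13,-10,6)=6, clip(8,-10,6)=6 -> [4, 6, 6, 6]
Stage 4 (OFFSET -2): 4+-2=2, 6+-2=4, 6+-2=4, 6+-2=4 -> [2, 4, 4, 4]
Stage 5 (DIFF): s[0]=2, 4-2=2, 4-4=0, 4-4=0 -> [2, 2, 0, 0]
Stage 6 (OFFSET 5): 2+5=7, 2+5=7, 0+5=5, 0+5=5 -> [7, 7, 5, 5]

Answer: 7 7 5 5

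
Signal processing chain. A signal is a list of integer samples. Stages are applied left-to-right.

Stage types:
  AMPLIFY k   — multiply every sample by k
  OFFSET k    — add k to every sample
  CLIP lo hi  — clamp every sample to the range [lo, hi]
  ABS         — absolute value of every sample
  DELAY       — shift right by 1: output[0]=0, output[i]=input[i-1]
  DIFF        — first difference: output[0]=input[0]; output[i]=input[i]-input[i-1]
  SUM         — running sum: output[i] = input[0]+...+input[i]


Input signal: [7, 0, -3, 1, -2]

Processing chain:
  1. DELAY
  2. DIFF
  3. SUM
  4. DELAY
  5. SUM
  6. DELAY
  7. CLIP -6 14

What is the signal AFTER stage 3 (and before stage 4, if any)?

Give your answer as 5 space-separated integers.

Input: [7, 0, -3, 1, -2]
Stage 1 (DELAY): [0, 7, 0, -3, 1] = [0, 7, 0, -3, 1] -> [0, 7, 0, -3, 1]
Stage 2 (DIFF): s[0]=0, 7-0=7, 0-7=-7, -3-0=-3, 1--3=4 -> [0, 7, -7, -3, 4]
Stage 3 (SUM): sum[0..0]=0, sum[0..1]=7, sum[0..2]=0, sum[0..3]=-3, sum[0..4]=1 -> [0, 7, 0, -3, 1]

Answer: 0 7 0 -3 1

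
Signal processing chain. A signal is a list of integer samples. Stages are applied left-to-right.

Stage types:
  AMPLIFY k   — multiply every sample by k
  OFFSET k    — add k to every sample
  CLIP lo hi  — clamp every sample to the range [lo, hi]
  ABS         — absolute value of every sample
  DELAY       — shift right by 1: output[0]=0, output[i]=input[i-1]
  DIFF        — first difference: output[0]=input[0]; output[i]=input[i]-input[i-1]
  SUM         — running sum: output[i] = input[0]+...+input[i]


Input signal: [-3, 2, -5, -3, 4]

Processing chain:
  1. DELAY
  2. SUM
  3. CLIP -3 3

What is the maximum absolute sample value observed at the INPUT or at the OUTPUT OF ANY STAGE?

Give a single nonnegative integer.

Input: [-3, 2, -5, -3, 4] (max |s|=5)
Stage 1 (DELAY): [0, -3, 2, -5, -3] = [0, -3, 2, -5, -3] -> [0, -3, 2, -5, -3] (max |s|=5)
Stage 2 (SUM): sum[0..0]=0, sum[0..1]=-3, sum[0..2]=-1, sum[0..3]=-6, sum[0..4]=-9 -> [0, -3, -1, -6, -9] (max |s|=9)
Stage 3 (CLIP -3 3): clip(0,-3,3)=0, clip(-3,-3,3)=-3, clip(-1,-3,3)=-1, clip(-6,-3,3)=-3, clip(-9,-3,3)=-3 -> [0, -3, -1, -3, -3] (max |s|=3)
Overall max amplitude: 9

Answer: 9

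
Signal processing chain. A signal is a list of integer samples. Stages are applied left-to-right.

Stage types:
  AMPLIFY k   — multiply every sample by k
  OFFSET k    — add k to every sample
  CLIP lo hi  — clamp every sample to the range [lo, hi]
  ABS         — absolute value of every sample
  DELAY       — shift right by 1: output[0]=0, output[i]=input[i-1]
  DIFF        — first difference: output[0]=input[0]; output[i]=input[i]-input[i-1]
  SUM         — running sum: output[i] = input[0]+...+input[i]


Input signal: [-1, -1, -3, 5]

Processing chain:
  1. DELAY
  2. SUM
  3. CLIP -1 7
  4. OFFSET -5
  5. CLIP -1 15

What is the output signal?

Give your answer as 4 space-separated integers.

Input: [-1, -1, -3, 5]
Stage 1 (DELAY): [0, -1, -1, -3] = [0, -1, -1, -3] -> [0, -1, -1, -3]
Stage 2 (SUM): sum[0..0]=0, sum[0..1]=-1, sum[0..2]=-2, sum[0..3]=-5 -> [0, -1, -2, -5]
Stage 3 (CLIP -1 7): clip(0,-1,7)=0, clip(-1,-1,7)=-1, clip(-2,-1,7)=-1, clip(-5,-1,7)=-1 -> [0, -1, -1, -1]
Stage 4 (OFFSET -5): 0+-5=-5, -1+-5=-6, -1+-5=-6, -1+-5=-6 -> [-5, -6, -6, -6]
Stage 5 (CLIP -1 15): clip(-5,-1,15)=-1, clip(-6,-1,15)=-1, clip(-6,-1,15)=-1, clip(-6,-1,15)=-1 -> [-1, -1, -1, -1]

Answer: -1 -1 -1 -1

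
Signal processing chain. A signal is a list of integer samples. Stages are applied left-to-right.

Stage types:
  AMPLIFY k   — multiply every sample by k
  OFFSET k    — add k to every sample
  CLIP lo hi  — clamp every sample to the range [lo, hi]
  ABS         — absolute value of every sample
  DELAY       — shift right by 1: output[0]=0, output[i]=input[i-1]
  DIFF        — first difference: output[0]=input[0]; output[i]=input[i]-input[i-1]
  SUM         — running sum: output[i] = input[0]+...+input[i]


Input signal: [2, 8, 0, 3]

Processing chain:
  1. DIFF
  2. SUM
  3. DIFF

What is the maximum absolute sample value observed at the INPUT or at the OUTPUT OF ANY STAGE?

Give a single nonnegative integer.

Answer: 8

Derivation:
Input: [2, 8, 0, 3] (max |s|=8)
Stage 1 (DIFF): s[0]=2, 8-2=6, 0-8=-8, 3-0=3 -> [2, 6, -8, 3] (max |s|=8)
Stage 2 (SUM): sum[0..0]=2, sum[0..1]=8, sum[0..2]=0, sum[0..3]=3 -> [2, 8, 0, 3] (max |s|=8)
Stage 3 (DIFF): s[0]=2, 8-2=6, 0-8=-8, 3-0=3 -> [2, 6, -8, 3] (max |s|=8)
Overall max amplitude: 8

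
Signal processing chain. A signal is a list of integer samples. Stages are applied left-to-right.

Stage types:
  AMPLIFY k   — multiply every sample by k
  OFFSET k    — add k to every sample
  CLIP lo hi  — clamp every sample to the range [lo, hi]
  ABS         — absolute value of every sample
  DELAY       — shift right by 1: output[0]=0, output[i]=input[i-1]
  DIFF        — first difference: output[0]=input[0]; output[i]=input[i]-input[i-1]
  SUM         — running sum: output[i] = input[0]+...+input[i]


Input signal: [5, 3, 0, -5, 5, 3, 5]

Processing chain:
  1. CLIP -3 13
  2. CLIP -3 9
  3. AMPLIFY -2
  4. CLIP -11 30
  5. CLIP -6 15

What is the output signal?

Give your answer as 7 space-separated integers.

Answer: -6 -6 0 6 -6 -6 -6

Derivation:
Input: [5, 3, 0, -5, 5, 3, 5]
Stage 1 (CLIP -3 13): clip(5,-3,13)=5, clip(3,-3,13)=3, clip(0,-3,13)=0, clip(-5,-3,13)=-3, clip(5,-3,13)=5, clip(3,-3,13)=3, clip(5,-3,13)=5 -> [5, 3, 0, -3, 5, 3, 5]
Stage 2 (CLIP -3 9): clip(5,-3,9)=5, clip(3,-3,9)=3, clip(0,-3,9)=0, clip(-3,-3,9)=-3, clip(5,-3,9)=5, clip(3,-3,9)=3, clip(5,-3,9)=5 -> [5, 3, 0, -3, 5, 3, 5]
Stage 3 (AMPLIFY -2): 5*-2=-10, 3*-2=-6, 0*-2=0, -3*-2=6, 5*-2=-10, 3*-2=-6, 5*-2=-10 -> [-10, -6, 0, 6, -10, -6, -10]
Stage 4 (CLIP -11 30): clip(-10,-11,30)=-10, clip(-6,-11,30)=-6, clip(0,-11,30)=0, clip(6,-11,30)=6, clip(-10,-11,30)=-10, clip(-6,-11,30)=-6, clip(-10,-11,30)=-10 -> [-10, -6, 0, 6, -10, -6, -10]
Stage 5 (CLIP -6 15): clip(-10,-6,15)=-6, clip(-6,-6,15)=-6, clip(0,-6,15)=0, clip(6,-6,15)=6, clip(-10,-6,15)=-6, clip(-6,-6,15)=-6, clip(-10,-6,15)=-6 -> [-6, -6, 0, 6, -6, -6, -6]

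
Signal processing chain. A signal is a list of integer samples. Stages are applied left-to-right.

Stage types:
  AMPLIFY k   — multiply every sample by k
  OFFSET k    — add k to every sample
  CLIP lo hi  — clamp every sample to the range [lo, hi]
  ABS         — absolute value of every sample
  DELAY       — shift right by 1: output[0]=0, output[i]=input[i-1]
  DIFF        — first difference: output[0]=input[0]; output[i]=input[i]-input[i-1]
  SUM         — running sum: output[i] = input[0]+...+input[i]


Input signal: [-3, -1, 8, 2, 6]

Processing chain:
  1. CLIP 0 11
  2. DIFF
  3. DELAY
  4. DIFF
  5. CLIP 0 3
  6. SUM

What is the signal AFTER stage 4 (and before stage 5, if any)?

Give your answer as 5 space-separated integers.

Answer: 0 0 0 8 -14

Derivation:
Input: [-3, -1, 8, 2, 6]
Stage 1 (CLIP 0 11): clip(-3,0,11)=0, clip(-1,0,11)=0, clip(8,0,11)=8, clip(2,0,11)=2, clip(6,0,11)=6 -> [0, 0, 8, 2, 6]
Stage 2 (DIFF): s[0]=0, 0-0=0, 8-0=8, 2-8=-6, 6-2=4 -> [0, 0, 8, -6, 4]
Stage 3 (DELAY): [0, 0, 0, 8, -6] = [0, 0, 0, 8, -6] -> [0, 0, 0, 8, -6]
Stage 4 (DIFF): s[0]=0, 0-0=0, 0-0=0, 8-0=8, -6-8=-14 -> [0, 0, 0, 8, -14]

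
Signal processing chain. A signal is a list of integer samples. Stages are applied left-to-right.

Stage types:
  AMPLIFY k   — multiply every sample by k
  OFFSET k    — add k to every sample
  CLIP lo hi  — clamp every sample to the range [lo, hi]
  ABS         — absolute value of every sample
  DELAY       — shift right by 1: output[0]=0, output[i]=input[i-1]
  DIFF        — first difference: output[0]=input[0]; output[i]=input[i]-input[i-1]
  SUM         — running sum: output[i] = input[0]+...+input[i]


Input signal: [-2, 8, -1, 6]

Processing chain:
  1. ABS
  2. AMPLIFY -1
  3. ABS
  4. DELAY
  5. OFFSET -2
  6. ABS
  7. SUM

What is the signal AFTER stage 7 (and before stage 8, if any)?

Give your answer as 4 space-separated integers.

Answer: 2 2 8 9

Derivation:
Input: [-2, 8, -1, 6]
Stage 1 (ABS): |-2|=2, |8|=8, |-1|=1, |6|=6 -> [2, 8, 1, 6]
Stage 2 (AMPLIFY -1): 2*-1=-2, 8*-1=-8, 1*-1=-1, 6*-1=-6 -> [-2, -8, -1, -6]
Stage 3 (ABS): |-2|=2, |-8|=8, |-1|=1, |-6|=6 -> [2, 8, 1, 6]
Stage 4 (DELAY): [0, 2, 8, 1] = [0, 2, 8, 1] -> [0, 2, 8, 1]
Stage 5 (OFFSET -2): 0+-2=-2, 2+-2=0, 8+-2=6, 1+-2=-1 -> [-2, 0, 6, -1]
Stage 6 (ABS): |-2|=2, |0|=0, |6|=6, |-1|=1 -> [2, 0, 6, 1]
Stage 7 (SUM): sum[0..0]=2, sum[0..1]=2, sum[0..2]=8, sum[0..3]=9 -> [2, 2, 8, 9]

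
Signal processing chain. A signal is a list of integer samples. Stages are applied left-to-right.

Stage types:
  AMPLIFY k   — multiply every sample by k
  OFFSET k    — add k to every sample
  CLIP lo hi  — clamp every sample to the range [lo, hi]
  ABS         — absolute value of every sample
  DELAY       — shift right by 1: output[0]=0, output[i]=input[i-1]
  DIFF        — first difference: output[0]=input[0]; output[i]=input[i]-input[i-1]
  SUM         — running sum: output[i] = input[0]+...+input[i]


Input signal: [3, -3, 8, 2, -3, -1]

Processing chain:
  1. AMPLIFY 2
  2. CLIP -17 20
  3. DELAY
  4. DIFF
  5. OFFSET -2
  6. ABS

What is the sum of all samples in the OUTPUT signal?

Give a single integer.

Input: [3, -3, 8, 2, -3, -1]
Stage 1 (AMPLIFY 2): 3*2=6, -3*2=-6, 8*2=16, 2*2=4, -3*2=-6, -1*2=-2 -> [6, -6, 16, 4, -6, -2]
Stage 2 (CLIP -17 20): clip(6,-17,20)=6, clip(-6,-17,20)=-6, clip(16,-17,20)=16, clip(4,-17,20)=4, clip(-6,-17,20)=-6, clip(-2,-17,20)=-2 -> [6, -6, 16, 4, -6, -2]
Stage 3 (DELAY): [0, 6, -6, 16, 4, -6] = [0, 6, -6, 16, 4, -6] -> [0, 6, -6, 16, 4, -6]
Stage 4 (DIFF): s[0]=0, 6-0=6, -6-6=-12, 16--6=22, 4-16=-12, -6-4=-10 -> [0, 6, -12, 22, -12, -10]
Stage 5 (OFFSET -2): 0+-2=-2, 6+-2=4, -12+-2=-14, 22+-2=20, -12+-2=-14, -10+-2=-12 -> [-2, 4, -14, 20, -14, -12]
Stage 6 (ABS): |-2|=2, |4|=4, |-14|=14, |20|=20, |-14|=14, |-12|=12 -> [2, 4, 14, 20, 14, 12]
Output sum: 66

Answer: 66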